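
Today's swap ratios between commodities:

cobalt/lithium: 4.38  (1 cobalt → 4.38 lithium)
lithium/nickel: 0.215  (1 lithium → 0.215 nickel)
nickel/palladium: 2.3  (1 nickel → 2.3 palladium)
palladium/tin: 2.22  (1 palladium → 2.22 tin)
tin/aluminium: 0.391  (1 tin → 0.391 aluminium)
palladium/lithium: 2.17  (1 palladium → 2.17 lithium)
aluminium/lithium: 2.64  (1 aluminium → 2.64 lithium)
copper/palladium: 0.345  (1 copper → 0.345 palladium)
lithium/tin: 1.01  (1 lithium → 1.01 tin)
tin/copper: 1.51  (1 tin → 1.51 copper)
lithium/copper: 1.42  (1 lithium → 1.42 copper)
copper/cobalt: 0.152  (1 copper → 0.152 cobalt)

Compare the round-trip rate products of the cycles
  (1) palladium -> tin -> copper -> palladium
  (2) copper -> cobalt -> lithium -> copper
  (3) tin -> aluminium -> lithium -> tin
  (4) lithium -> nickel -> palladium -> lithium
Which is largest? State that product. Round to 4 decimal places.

1.1565

(1) 2.22 × 1.51 × 0.345 = 1.15651
(2) 0.152 × 4.38 × 1.42 = 0.94538
(3) 0.391 × 2.64 × 1.01 = 1.04256
(4) 0.215 × 2.3 × 2.17 = 1.07307
Highest is cycle (1) at 1.1565 (>1, arbitrage).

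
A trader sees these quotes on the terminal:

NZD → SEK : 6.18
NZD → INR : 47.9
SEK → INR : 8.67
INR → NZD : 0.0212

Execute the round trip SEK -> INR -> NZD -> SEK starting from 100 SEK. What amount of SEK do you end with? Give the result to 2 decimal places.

100 SEK × 8.67 = 867 INR
867 INR × 0.0212 = 18.3804 NZD
18.3804 NZD × 6.18 = 113.590872 SEK

113.59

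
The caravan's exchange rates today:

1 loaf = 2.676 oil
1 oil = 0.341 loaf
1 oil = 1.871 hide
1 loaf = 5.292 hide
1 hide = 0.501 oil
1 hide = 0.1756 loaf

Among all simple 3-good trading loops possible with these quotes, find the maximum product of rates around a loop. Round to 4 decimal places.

hide→oil→loaf→hide: 0.501 × 0.341 × 5.292 = 0.90409
hide→loaf→oil→hide: 0.1756 × 2.676 × 1.871 = 0.87919
Maximum is hide→oil→loaf→hide at 0.9041; no arbitrage — every cycle loses value.

0.9041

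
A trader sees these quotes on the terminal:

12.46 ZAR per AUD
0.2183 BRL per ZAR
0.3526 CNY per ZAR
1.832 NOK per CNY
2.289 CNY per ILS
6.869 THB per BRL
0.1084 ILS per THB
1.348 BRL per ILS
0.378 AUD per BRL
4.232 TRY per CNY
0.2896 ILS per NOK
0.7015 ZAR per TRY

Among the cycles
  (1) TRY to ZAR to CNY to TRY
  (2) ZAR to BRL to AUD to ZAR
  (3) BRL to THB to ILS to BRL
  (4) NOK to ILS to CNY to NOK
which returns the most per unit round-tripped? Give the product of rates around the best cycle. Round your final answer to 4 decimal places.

(1) 0.7015 × 0.3526 × 4.232 = 1.04678
(2) 0.2183 × 0.378 × 12.46 = 1.02817
(3) 6.869 × 0.1084 × 1.348 = 1.00372
(4) 0.2896 × 2.289 × 1.832 = 1.21442
Highest is cycle (4) at 1.2144 (>1, arbitrage).

1.2144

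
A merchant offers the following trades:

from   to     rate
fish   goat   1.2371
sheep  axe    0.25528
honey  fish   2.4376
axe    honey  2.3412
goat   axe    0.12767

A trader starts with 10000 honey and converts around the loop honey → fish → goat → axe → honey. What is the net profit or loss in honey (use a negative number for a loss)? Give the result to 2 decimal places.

10000 honey × 2.4376 = 24376 fish
24376 fish × 1.2371 = 30155.5496 goat
30155.5496 goat × 0.12767 = 3849.959017432 axe
3849.959017432 axe × 2.3412 = 9013.5240516117984 honey
Net change: 9013.5240516117984 − 10000 = -986.4759483882016 honey

-986.48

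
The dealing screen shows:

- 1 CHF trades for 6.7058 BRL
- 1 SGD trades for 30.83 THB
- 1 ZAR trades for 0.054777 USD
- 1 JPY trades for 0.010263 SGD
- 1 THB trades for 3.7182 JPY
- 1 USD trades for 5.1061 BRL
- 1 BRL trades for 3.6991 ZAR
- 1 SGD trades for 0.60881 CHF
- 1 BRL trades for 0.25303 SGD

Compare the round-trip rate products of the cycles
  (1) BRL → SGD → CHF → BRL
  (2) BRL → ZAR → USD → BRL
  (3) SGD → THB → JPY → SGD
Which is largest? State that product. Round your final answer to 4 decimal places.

1.1765

(1) 0.25303 × 0.60881 × 6.7058 = 1.03301
(2) 3.6991 × 0.054777 × 5.1061 = 1.03463
(3) 30.83 × 3.7182 × 0.010263 = 1.17647
Highest is cycle (3) at 1.1765 (>1, arbitrage).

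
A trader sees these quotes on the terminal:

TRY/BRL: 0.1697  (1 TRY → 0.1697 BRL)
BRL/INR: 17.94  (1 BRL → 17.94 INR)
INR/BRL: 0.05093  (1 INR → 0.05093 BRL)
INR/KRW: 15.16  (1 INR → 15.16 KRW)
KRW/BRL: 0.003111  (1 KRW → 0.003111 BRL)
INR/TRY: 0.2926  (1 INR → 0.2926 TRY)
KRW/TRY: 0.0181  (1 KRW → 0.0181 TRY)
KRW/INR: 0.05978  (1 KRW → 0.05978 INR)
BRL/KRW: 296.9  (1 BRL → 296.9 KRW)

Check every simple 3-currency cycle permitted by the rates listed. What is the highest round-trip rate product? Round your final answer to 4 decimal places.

0.9119

BRL→KRW→TRY→BRL: 296.9 × 0.0181 × 0.1697 = 0.91195
BRL→KRW→INR→BRL: 296.9 × 0.05978 × 0.05093 = 0.90394
BRL→INR→TRY→BRL: 17.94 × 0.2926 × 0.1697 = 0.89080
BRL→INR→KRW→BRL: 17.94 × 15.16 × 0.003111 = 0.84610
Maximum is BRL→KRW→TRY→BRL at 0.9119; no arbitrage — every cycle loses value.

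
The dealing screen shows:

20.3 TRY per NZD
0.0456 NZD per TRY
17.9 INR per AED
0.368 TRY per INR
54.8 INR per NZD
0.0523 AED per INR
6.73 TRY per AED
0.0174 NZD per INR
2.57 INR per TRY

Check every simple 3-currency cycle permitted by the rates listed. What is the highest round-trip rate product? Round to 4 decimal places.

0.9196

TRY→NZD→INR→TRY: 0.0456 × 54.8 × 0.368 = 0.91959
TRY→INR→NZD→TRY: 2.57 × 0.0174 × 20.3 = 0.90778
AED→TRY→INR→AED: 6.73 × 2.57 × 0.0523 = 0.90459
Maximum is TRY→NZD→INR→TRY at 0.9196; no arbitrage — every cycle loses value.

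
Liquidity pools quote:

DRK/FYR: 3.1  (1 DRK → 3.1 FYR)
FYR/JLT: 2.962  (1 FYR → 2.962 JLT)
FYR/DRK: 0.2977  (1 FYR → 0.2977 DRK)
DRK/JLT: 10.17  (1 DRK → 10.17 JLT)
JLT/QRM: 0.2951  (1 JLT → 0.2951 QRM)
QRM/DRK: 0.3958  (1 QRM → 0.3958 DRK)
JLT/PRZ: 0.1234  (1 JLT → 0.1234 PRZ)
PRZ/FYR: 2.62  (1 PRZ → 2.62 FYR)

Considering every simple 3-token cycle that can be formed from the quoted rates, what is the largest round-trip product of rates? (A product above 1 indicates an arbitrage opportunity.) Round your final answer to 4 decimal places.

1.1879

DRK→JLT→QRM→DRK: 10.17 × 0.2951 × 0.3958 = 1.18786
PRZ→FYR→JLT→PRZ: 2.62 × 2.962 × 0.1234 = 0.95764
Maximum is DRK→JLT→QRM→DRK at 1.1879; arbitrage exists.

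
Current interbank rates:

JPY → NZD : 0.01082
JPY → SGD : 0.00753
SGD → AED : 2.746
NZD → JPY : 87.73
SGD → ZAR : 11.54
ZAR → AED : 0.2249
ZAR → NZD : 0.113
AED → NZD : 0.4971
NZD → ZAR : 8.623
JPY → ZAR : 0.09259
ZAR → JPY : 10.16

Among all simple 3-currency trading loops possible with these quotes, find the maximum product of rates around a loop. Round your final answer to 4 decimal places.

0.9640

AED→NZD→ZAR→AED: 0.4971 × 8.623 × 0.2249 = 0.96403
NZD→ZAR→JPY→NZD: 8.623 × 10.16 × 0.01082 = 0.94794
NZD→JPY→ZAR→NZD: 87.73 × 0.09259 × 0.113 = 0.91789
JPY→SGD→ZAR→JPY: 0.00753 × 11.54 × 10.16 = 0.88287
Maximum is AED→NZD→ZAR→AED at 0.9640; no arbitrage — every cycle loses value.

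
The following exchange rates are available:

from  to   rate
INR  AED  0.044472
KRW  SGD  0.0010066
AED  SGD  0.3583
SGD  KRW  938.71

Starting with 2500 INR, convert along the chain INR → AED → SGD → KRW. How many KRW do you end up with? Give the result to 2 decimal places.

37394.26

2500 INR × 0.044472 = 111.18 AED
111.18 AED × 0.3583 = 39.835794 SGD
39.835794 SGD × 938.71 = 37394.25818574 KRW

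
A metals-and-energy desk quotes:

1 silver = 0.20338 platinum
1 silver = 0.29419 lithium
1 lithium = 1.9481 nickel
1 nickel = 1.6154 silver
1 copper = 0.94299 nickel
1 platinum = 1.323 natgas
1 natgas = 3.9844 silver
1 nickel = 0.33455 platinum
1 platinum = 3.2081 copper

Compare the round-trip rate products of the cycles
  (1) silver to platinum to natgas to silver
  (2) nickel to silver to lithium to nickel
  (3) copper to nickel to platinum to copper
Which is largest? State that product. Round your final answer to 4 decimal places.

1.0721

(1) 0.20338 × 1.323 × 3.9844 = 1.07209
(2) 1.6154 × 0.29419 × 1.9481 = 0.92580
(3) 0.94299 × 0.33455 × 3.2081 = 1.01208
Highest is cycle (1) at 1.0721 (>1, arbitrage).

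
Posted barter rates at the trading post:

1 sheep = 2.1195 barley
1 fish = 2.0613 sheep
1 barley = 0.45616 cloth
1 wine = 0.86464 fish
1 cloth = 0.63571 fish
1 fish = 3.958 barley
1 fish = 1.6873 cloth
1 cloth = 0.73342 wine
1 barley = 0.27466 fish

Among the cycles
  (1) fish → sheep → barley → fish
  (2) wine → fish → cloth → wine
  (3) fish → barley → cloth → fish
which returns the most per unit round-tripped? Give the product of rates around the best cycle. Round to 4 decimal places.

1.2000

(1) 2.0613 × 2.1195 × 0.27466 = 1.19997
(2) 0.86464 × 1.6873 × 0.73342 = 1.06999
(3) 3.958 × 0.45616 × 0.63571 = 1.14776
Highest is cycle (1) at 1.2000 (>1, arbitrage).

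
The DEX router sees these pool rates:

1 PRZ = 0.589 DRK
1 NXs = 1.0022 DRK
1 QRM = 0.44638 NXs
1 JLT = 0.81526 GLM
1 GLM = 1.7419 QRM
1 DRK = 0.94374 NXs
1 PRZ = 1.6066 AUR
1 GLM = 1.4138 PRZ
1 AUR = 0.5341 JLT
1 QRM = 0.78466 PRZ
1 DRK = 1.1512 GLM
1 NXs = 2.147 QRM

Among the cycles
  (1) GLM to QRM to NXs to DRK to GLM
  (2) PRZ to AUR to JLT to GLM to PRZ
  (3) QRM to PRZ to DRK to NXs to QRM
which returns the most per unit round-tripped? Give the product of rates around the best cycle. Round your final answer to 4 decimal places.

(1) 1.7419 × 0.44638 × 1.0022 × 1.1512 = 0.89708
(2) 1.6066 × 0.5341 × 0.81526 × 1.4138 = 0.98904
(3) 0.78466 × 0.589 × 0.94374 × 2.147 = 0.93644
Highest is cycle (2) at 0.9890 (≤1, no arbitrage).

0.9890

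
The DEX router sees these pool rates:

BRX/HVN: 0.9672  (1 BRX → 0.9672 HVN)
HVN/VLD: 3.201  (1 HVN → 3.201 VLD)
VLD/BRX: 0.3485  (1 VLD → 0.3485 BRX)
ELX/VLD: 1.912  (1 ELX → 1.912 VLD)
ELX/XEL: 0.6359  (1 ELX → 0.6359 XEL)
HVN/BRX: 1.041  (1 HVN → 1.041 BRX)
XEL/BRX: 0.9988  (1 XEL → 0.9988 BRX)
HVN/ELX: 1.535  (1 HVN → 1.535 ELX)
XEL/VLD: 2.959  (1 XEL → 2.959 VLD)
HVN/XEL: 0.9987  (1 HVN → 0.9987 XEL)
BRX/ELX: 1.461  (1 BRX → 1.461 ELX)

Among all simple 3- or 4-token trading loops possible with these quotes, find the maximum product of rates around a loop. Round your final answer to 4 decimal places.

1.0790

BRX→HVN→VLD→BRX: 0.9672 × 3.201 × 0.3485 = 1.07896
BRX→HVN→XEL→VLD→BRX: 0.9672 × 0.9987 × 2.959 × 0.3485 = 0.99609
BRX→HVN→ELX→VLD→BRX: 0.9672 × 1.535 × 1.912 × 0.3485 = 0.98927
BRX→ELX→VLD→BRX: 1.461 × 1.912 × 0.3485 = 0.97351
BRX→HVN→XEL→BRX: 0.9672 × 0.9987 × 0.9988 = 0.96478
BRX→ELX→XEL→VLD→BRX: 1.461 × 0.6359 × 2.959 × 0.3485 = 0.95805
BRX→HVN→ELX→XEL→BRX: 0.9672 × 1.535 × 0.6359 × 0.9988 = 0.94296
BRX→ELX→XEL→BRX: 1.461 × 0.6359 × 0.9988 = 0.92794
Maximum is BRX→HVN→VLD→BRX at 1.0790; arbitrage exists.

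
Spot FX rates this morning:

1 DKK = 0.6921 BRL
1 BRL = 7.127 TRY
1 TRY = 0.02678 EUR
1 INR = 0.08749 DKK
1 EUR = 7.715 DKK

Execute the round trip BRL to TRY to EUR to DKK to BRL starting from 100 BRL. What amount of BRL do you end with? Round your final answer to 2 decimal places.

101.91

100 BRL × 7.127 = 712.7 TRY
712.7 TRY × 0.02678 = 19.086106 EUR
19.086106 EUR × 7.715 = 147.24930779 DKK
147.24930779 DKK × 0.6921 = 101.911245921459 BRL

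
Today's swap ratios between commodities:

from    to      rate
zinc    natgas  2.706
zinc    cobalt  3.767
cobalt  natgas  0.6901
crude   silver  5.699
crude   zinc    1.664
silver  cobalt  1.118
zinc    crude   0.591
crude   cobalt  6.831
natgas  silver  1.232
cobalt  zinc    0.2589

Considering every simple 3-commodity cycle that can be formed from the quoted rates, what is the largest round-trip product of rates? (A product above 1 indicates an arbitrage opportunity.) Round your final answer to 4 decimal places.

crude→cobalt→zinc→crude: 6.831 × 0.2589 × 0.591 = 1.04521
cobalt→natgas→silver→cobalt: 0.6901 × 1.232 × 1.118 = 0.95053
Maximum is crude→cobalt→zinc→crude at 1.0452; arbitrage exists.

1.0452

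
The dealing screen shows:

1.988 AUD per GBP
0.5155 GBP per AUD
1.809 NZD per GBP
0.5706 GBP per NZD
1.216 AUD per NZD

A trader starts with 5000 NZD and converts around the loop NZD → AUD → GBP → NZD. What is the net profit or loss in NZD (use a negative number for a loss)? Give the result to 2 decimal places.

669.84

5000 NZD × 1.216 = 6080 AUD
6080 AUD × 0.5155 = 3134.24 GBP
3134.24 GBP × 1.809 = 5669.84016 NZD
Net change: 5669.84016 − 5000 = 669.84016 NZD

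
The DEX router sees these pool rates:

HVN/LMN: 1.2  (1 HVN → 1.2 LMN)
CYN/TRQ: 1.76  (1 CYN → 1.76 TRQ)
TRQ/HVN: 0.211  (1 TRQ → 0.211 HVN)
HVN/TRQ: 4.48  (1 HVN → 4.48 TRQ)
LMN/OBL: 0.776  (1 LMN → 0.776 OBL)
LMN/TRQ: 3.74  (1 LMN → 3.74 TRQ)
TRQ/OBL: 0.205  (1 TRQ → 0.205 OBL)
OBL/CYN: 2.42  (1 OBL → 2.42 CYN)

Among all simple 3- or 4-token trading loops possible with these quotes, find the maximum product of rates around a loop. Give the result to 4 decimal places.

0.9470

LMN→TRQ→HVN→LMN: 3.74 × 0.211 × 1.2 = 0.94697
CYN→TRQ→OBL→CYN: 1.76 × 0.205 × 2.42 = 0.87314
Maximum is LMN→TRQ→HVN→LMN at 0.9470; no arbitrage — every cycle loses value.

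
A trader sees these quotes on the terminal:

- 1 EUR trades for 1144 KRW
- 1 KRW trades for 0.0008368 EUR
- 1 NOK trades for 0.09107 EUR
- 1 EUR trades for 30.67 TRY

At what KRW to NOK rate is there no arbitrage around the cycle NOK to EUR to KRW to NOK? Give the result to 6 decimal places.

Known legs of the cycle: 0.09107 × 1144 = 104.18408
For no arbitrage the full-cycle product must be 1, so the missing rate is 1 / 104.18408 ≈ 0.00959840.

0.009598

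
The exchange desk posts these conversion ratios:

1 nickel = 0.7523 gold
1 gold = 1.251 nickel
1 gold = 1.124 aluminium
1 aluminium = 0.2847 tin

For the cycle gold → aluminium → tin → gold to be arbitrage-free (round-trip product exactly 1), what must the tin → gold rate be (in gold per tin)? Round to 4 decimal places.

Known legs of the cycle: 1.124 × 0.2847 = 0.3200028
For no arbitrage the full-cycle product must be 1, so the missing rate is 1 / 0.3200028 ≈ 3.124973.

3.1250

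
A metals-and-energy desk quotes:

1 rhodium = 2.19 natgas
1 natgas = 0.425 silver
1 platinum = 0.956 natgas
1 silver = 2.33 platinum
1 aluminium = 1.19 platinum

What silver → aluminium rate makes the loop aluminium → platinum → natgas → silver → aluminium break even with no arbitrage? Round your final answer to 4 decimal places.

2.0683

Known legs of the cycle: 1.19 × 0.956 × 0.425 = 0.483497
For no arbitrage the full-cycle product must be 1, so the missing rate is 1 / 0.483497 ≈ 2.068265.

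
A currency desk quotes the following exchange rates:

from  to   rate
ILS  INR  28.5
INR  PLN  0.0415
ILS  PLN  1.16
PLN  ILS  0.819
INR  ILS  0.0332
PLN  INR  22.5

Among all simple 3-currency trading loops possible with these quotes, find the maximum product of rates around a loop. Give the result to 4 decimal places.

PLN→ILS→INR→PLN: 0.819 × 28.5 × 0.0415 = 0.96867
PLN→INR→ILS→PLN: 22.5 × 0.0332 × 1.16 = 0.86652
Maximum is PLN→ILS→INR→PLN at 0.9687; no arbitrage — every cycle loses value.

0.9687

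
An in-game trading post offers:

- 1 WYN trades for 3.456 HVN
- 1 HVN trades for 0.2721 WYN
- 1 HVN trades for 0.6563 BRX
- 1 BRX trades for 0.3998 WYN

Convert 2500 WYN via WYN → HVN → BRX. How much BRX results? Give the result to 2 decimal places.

2500 WYN × 3.456 = 8640 HVN
8640 HVN × 0.6563 = 5670.432 BRX

5670.43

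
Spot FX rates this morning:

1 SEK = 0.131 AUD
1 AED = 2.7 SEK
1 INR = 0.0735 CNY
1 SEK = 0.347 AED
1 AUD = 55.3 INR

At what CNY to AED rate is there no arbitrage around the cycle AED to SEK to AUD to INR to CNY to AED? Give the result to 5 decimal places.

Known legs of the cycle: 2.7 × 0.131 × 55.3 × 0.0735 = 1.437631335
For no arbitrage the full-cycle product must be 1, so the missing rate is 1 / 1.437631335 ≈ 0.6955886.

0.69559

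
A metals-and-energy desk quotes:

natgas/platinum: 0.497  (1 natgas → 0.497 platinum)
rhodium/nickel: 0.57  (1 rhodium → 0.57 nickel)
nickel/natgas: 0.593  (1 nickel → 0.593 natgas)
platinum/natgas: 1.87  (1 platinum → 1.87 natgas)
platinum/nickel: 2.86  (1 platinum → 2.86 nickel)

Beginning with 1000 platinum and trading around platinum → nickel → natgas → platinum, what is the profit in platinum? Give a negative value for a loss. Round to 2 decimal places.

-157.10

1000 platinum × 2.86 = 2860 nickel
2860 nickel × 0.593 = 1695.98 natgas
1695.98 natgas × 0.497 = 842.90206 platinum
Net change: 842.90206 − 1000 = -157.09794 platinum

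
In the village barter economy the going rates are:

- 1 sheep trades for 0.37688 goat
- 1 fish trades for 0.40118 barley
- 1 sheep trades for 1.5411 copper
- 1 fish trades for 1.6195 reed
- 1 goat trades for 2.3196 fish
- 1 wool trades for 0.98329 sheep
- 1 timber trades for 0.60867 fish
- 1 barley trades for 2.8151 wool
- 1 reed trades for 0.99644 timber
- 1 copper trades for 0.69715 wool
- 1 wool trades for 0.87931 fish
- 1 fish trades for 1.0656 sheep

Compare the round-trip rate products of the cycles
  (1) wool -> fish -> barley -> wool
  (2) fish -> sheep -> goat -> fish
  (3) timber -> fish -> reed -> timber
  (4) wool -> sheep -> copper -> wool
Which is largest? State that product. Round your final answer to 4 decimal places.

(1) 0.87931 × 0.40118 × 2.8151 = 0.99306
(2) 1.0656 × 0.37688 × 2.3196 = 0.93156
(3) 0.60867 × 1.6195 × 0.99644 = 0.98223
(4) 0.98329 × 1.5411 × 0.69715 = 1.05643
Highest is cycle (4) at 1.0564 (>1, arbitrage).

1.0564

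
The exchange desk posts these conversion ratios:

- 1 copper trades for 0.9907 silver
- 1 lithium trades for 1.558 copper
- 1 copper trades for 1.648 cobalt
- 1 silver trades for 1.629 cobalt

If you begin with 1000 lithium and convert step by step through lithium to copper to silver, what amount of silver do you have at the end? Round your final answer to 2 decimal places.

1543.51

1000 lithium × 1.558 = 1558 copper
1558 copper × 0.9907 = 1543.5106 silver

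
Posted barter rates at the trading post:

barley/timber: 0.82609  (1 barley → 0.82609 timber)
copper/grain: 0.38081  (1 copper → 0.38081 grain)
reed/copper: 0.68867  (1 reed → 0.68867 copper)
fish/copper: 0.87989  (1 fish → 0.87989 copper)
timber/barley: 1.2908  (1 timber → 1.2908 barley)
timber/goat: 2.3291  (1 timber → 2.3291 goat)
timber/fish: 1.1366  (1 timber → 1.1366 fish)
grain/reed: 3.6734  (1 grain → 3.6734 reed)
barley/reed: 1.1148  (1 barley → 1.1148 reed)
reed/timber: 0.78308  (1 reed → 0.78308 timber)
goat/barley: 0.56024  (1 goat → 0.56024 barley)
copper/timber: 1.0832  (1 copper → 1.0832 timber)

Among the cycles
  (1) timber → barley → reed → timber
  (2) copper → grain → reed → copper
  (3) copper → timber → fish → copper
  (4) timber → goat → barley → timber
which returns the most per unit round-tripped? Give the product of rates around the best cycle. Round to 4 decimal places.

(1) 1.2908 × 1.1148 × 0.78308 = 1.12684
(2) 0.38081 × 3.6734 × 0.68867 = 0.96336
(3) 1.0832 × 1.1366 × 0.87989 = 1.08329
(4) 2.3291 × 0.56024 × 0.82609 = 1.07793
Highest is cycle (1) at 1.1268 (>1, arbitrage).

1.1268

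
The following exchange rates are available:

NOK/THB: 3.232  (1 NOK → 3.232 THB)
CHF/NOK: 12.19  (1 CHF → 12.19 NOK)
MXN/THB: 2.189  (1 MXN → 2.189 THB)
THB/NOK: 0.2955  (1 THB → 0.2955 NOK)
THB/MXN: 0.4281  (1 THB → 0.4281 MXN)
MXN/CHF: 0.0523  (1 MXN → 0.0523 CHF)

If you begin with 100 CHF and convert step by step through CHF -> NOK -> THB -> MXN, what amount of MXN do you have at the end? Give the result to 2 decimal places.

1686.63

100 CHF × 12.19 = 1219 NOK
1219 NOK × 3.232 = 3939.808 THB
3939.808 THB × 0.4281 = 1686.6318048 MXN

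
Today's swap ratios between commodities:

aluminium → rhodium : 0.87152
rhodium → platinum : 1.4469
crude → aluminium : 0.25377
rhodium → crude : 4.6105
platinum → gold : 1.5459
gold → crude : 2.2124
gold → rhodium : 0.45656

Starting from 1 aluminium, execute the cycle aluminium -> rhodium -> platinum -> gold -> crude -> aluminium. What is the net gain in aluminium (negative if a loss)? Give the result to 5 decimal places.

1 aluminium × 0.87152 = 0.87152 rhodium
0.87152 rhodium × 1.4469 = 1.261002288 platinum
1.261002288 platinum × 1.5459 = 1.9493834370192 gold
1.9493834370192 gold × 2.2124 = 4.31281591606127808 crude
4.31281591606127808 crude × 0.25377 = 1.0944632950188705383616 aluminium
Net change: 1.0944632950188705383616 − 1 = 0.0944632950188705383616 aluminium

0.09446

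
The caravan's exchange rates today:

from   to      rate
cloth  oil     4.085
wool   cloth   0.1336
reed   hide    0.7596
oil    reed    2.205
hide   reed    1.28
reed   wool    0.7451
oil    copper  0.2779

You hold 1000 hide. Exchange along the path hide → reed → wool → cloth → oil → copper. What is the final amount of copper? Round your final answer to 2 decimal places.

144.65

1000 hide × 1.28 = 1280 reed
1280 reed × 0.7451 = 953.728 wool
953.728 wool × 0.1336 = 127.4180608 cloth
127.4180608 cloth × 4.085 = 520.502778368 oil
520.502778368 oil × 0.2779 = 144.6477221084672 copper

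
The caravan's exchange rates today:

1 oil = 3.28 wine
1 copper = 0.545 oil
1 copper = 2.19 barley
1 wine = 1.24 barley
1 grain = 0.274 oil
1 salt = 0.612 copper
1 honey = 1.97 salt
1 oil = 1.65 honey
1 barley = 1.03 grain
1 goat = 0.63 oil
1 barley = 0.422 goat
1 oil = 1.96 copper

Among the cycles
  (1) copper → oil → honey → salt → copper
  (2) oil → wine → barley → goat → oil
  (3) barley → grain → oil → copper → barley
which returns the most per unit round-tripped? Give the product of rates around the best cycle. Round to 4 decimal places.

(1) 0.545 × 1.65 × 1.97 × 0.612 = 1.08417
(2) 3.28 × 1.24 × 0.422 × 0.63 = 1.08131
(3) 1.03 × 0.274 × 1.96 × 2.19 = 1.21140
Highest is cycle (3) at 1.2114 (>1, arbitrage).

1.2114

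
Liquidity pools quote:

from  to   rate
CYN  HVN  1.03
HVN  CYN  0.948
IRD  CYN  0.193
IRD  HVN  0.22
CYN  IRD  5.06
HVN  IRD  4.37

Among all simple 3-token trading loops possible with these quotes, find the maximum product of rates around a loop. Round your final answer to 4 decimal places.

1.0553

CYN→IRD→HVN→CYN: 5.06 × 0.22 × 0.948 = 1.05531
CYN→HVN→IRD→CYN: 1.03 × 4.37 × 0.193 = 0.86871
Maximum is CYN→IRD→HVN→CYN at 1.0553; arbitrage exists.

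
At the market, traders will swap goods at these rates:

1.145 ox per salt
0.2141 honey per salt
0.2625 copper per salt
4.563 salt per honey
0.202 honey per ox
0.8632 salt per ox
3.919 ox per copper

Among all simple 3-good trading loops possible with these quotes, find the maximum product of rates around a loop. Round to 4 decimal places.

1.0554

honey→salt→ox→honey: 4.563 × 1.145 × 0.202 = 1.05538
ox→salt→copper→ox: 0.8632 × 0.2625 × 3.919 = 0.88801
Maximum is honey→salt→ox→honey at 1.0554; arbitrage exists.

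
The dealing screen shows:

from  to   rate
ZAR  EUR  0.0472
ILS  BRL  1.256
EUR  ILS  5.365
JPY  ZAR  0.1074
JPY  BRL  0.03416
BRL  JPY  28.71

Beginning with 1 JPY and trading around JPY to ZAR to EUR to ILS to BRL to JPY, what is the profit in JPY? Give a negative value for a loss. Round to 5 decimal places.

-0.01929

1 JPY × 0.1074 = 0.1074 ZAR
0.1074 ZAR × 0.0472 = 0.00506928 EUR
0.00506928 EUR × 5.365 = 0.0271966872 ILS
0.0271966872 ILS × 1.256 = 0.0341590391232 BRL
0.0341590391232 BRL × 28.71 = 0.980706013227072 JPY
Net change: 0.980706013227072 − 1 = -0.019293986772928 JPY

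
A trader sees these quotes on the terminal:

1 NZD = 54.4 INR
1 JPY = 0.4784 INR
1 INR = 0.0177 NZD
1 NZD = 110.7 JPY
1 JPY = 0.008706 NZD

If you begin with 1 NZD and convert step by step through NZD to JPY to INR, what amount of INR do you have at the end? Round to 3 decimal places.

52.959

1 NZD × 110.7 = 110.7 JPY
110.7 JPY × 0.4784 = 52.95888 INR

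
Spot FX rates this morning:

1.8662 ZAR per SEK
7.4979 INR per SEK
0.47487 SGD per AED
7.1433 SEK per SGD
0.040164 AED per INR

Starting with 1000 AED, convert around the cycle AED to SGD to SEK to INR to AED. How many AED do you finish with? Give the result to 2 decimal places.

1021.53

1000 AED × 0.47487 = 474.87 SGD
474.87 SGD × 7.1433 = 3392.138871 SEK
3392.138871 SEK × 7.4979 = 25433.9180408709 INR
25433.9180408709 INR × 0.040164 = 1021.5278841935388276 AED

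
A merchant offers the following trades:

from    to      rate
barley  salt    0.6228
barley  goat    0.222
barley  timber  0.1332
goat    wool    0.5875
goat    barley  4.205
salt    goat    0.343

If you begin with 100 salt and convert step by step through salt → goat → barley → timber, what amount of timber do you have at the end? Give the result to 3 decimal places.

100 salt × 0.343 = 34.3 goat
34.3 goat × 4.205 = 144.2315 barley
144.2315 barley × 0.1332 = 19.2116358 timber

19.212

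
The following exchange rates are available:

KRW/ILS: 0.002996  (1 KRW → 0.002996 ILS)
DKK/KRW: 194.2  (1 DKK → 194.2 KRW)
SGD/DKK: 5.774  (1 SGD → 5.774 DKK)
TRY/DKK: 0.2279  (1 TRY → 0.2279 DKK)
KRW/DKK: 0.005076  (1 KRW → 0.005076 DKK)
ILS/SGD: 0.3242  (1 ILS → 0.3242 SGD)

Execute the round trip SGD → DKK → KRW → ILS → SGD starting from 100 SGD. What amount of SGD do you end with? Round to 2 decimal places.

108.91

100 SGD × 5.774 = 577.4 DKK
577.4 DKK × 194.2 = 112131.08 KRW
112131.08 KRW × 0.002996 = 335.94471568 ILS
335.94471568 ILS × 0.3242 = 108.913276823456 SGD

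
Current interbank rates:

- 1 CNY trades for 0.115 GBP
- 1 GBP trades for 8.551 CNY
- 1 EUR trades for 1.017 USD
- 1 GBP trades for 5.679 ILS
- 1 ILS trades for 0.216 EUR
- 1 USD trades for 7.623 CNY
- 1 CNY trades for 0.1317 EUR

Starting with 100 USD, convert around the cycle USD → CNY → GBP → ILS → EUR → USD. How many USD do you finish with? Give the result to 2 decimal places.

109.36

100 USD × 7.623 = 762.3 CNY
762.3 CNY × 0.115 = 87.6645 GBP
87.6645 GBP × 5.679 = 497.8466955 ILS
497.8466955 ILS × 0.216 = 107.534886228 EUR
107.534886228 EUR × 1.017 = 109.362979293876 USD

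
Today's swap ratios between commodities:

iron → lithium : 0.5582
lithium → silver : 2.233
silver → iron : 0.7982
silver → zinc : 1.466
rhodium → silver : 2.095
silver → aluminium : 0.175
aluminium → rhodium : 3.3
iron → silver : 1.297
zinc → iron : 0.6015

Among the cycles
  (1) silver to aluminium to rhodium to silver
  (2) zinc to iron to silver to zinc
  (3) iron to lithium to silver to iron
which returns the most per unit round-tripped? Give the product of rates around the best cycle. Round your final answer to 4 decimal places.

(1) 0.175 × 3.3 × 2.095 = 1.20986
(2) 0.6015 × 1.297 × 1.466 = 1.14369
(3) 0.5582 × 2.233 × 0.7982 = 0.99492
Highest is cycle (1) at 1.2099 (>1, arbitrage).

1.2099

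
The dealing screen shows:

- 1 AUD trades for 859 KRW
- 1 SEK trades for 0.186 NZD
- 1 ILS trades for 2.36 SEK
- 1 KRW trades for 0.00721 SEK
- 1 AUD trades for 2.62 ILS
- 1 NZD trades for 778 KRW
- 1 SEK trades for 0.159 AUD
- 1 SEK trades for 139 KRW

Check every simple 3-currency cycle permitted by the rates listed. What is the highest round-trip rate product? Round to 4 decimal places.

NZD→KRW→SEK→NZD: 778 × 0.00721 × 0.186 = 1.04334
AUD→KRW→SEK→AUD: 859 × 0.00721 × 0.159 = 0.98475
ILS→SEK→AUD→ILS: 2.36 × 0.159 × 2.62 = 0.98313
Maximum is NZD→KRW→SEK→NZD at 1.0433; arbitrage exists.

1.0433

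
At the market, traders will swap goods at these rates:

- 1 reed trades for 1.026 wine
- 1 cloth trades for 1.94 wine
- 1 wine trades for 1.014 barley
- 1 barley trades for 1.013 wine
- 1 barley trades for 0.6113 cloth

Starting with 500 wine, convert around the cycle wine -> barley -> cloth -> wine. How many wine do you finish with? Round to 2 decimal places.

601.26

500 wine × 1.014 = 507 barley
507 barley × 0.6113 = 309.9291 cloth
309.9291 cloth × 1.94 = 601.262454 wine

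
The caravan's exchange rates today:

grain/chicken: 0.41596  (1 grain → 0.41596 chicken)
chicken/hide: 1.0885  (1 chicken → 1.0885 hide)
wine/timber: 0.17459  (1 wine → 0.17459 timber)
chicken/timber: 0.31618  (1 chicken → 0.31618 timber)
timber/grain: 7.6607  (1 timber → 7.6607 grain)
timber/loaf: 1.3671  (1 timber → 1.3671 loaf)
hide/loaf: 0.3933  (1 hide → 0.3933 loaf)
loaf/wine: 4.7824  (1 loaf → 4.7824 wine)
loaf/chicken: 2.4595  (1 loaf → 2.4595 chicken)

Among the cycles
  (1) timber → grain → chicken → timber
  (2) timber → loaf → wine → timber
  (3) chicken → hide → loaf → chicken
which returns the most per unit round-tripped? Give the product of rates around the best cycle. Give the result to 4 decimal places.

1.1415

(1) 7.6607 × 0.41596 × 0.31618 = 1.00752
(2) 1.3671 × 4.7824 × 0.17459 = 1.14147
(3) 1.0885 × 0.3933 × 2.4595 = 1.05293
Highest is cycle (2) at 1.1415 (>1, arbitrage).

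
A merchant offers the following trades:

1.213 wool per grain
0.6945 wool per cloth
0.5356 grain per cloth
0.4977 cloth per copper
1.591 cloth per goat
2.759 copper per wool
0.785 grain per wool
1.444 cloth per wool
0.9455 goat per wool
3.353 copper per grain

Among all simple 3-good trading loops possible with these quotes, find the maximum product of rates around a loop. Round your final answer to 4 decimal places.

1.0447

goat→cloth→wool→goat: 1.591 × 0.6945 × 0.9455 = 1.04473
copper→cloth→wool→copper: 0.4977 × 0.6945 × 2.759 = 0.95366
wool→cloth→grain→wool: 1.444 × 0.5356 × 1.213 = 0.93814
copper→cloth→grain→copper: 0.4977 × 0.5356 × 3.353 = 0.89380
Maximum is goat→cloth→wool→goat at 1.0447; arbitrage exists.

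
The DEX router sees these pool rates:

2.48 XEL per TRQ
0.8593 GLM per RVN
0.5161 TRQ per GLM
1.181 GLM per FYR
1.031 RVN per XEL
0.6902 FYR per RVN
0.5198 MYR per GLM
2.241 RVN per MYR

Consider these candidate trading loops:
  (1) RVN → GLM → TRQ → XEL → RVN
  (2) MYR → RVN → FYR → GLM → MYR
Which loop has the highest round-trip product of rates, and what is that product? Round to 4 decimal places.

(1) 0.8593 × 0.5161 × 2.48 × 1.031 = 1.13394
(2) 2.241 × 0.6902 × 1.181 × 0.5198 = 0.94952
Highest is cycle (1) at 1.1339 (>1, arbitrage).

1.1339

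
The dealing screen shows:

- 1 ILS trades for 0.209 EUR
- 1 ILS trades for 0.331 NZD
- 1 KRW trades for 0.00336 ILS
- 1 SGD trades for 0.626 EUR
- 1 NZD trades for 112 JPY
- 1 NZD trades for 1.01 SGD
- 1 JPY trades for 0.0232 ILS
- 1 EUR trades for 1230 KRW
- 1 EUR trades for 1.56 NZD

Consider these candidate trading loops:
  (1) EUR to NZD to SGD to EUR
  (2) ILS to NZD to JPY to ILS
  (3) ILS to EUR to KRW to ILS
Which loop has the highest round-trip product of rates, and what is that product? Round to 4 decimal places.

(1) 1.56 × 1.01 × 0.626 = 0.98633
(2) 0.331 × 112 × 0.0232 = 0.86007
(3) 0.209 × 1230 × 0.00336 = 0.86376
Highest is cycle (1) at 0.9863 (≤1, no arbitrage).

0.9863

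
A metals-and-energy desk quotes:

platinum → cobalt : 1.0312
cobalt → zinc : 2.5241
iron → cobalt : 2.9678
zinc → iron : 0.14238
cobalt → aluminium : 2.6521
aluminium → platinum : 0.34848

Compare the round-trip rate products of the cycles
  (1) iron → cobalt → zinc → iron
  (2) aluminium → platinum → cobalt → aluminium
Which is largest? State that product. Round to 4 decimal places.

1.0666

(1) 2.9678 × 2.5241 × 0.14238 = 1.06657
(2) 0.34848 × 1.0312 × 2.6521 = 0.95304
Highest is cycle (1) at 1.0666 (>1, arbitrage).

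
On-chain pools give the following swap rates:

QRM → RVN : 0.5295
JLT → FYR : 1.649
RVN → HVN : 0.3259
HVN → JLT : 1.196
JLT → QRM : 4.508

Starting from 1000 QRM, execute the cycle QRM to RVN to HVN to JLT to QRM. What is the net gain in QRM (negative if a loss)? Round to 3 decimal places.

-69.609

1000 QRM × 0.5295 = 529.5 RVN
529.5 RVN × 0.3259 = 172.56405 HVN
172.56405 HVN × 1.196 = 206.3866038 JLT
206.3866038 JLT × 4.508 = 930.3908099304 QRM
Net change: 930.3908099304 − 1000 = -69.6091900696 QRM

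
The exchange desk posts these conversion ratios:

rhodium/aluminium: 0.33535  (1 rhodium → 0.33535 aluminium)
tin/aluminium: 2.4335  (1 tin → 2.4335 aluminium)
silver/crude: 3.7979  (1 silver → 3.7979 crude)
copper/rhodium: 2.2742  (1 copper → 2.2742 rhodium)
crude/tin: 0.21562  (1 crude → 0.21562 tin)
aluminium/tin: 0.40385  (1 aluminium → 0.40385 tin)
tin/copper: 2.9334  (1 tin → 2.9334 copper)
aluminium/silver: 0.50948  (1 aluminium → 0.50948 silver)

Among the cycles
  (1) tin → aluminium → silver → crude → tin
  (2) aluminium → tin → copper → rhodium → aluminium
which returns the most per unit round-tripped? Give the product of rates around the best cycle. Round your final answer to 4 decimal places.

1.0153

(1) 2.4335 × 0.50948 × 3.7979 × 0.21562 = 1.01529
(2) 0.40385 × 2.9334 × 2.2742 × 0.33535 = 0.90348
Highest is cycle (1) at 1.0153 (>1, arbitrage).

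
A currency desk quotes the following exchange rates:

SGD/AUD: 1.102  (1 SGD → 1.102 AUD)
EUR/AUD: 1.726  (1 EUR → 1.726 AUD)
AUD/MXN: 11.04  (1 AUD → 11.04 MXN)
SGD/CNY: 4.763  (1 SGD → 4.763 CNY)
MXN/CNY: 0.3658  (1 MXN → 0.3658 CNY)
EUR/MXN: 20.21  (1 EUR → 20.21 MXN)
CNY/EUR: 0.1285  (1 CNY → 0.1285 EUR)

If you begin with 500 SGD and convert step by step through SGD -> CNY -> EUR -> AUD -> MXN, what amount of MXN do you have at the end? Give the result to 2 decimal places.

5831.28

500 SGD × 4.763 = 2381.5 CNY
2381.5 CNY × 0.1285 = 306.02275 EUR
306.02275 EUR × 1.726 = 528.1952665 AUD
528.1952665 AUD × 11.04 = 5831.27574216 MXN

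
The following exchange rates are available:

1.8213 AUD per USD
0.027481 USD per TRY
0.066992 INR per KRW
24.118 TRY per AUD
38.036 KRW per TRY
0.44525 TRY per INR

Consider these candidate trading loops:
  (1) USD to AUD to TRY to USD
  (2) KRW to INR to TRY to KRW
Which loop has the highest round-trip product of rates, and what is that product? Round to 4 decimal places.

(1) 1.8213 × 24.118 × 0.027481 = 1.20713
(2) 0.066992 × 0.44525 × 38.036 = 1.13454
Highest is cycle (1) at 1.2071 (>1, arbitrage).

1.2071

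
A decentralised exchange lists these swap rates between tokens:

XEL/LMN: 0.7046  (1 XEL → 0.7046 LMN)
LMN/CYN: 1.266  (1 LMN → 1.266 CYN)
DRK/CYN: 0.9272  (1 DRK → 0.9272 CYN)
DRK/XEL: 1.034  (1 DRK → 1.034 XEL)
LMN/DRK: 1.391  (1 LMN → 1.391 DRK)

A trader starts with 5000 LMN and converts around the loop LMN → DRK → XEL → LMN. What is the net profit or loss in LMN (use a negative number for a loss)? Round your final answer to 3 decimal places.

5000 LMN × 1.391 = 6955 DRK
6955 DRK × 1.034 = 7191.47 XEL
7191.47 XEL × 0.7046 = 5067.109762 LMN
Net change: 5067.109762 − 5000 = 67.109762 LMN

67.110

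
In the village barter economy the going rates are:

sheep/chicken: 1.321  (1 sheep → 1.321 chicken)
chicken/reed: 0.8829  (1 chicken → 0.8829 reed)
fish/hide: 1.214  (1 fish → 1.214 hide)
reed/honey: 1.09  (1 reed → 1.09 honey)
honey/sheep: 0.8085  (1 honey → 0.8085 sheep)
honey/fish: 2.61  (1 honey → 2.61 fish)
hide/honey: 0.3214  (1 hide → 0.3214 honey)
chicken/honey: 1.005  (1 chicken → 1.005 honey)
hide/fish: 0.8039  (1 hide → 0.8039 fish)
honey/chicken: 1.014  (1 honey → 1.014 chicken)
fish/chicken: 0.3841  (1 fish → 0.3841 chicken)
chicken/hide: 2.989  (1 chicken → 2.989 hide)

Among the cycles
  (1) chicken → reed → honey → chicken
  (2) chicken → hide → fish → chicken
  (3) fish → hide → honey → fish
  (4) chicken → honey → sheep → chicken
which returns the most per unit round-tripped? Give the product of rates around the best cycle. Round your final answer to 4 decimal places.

1.0734

(1) 0.8829 × 1.09 × 1.014 = 0.97583
(2) 2.989 × 0.8039 × 0.3841 = 0.92294
(3) 1.214 × 0.3214 × 2.61 = 1.01837
(4) 1.005 × 0.8085 × 1.321 = 1.07337
Highest is cycle (4) at 1.0734 (>1, arbitrage).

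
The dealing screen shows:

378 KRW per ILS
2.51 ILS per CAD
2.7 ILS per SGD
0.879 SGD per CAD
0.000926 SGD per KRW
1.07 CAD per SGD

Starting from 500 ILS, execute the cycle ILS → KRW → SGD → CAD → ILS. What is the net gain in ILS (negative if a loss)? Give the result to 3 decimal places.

500 ILS × 378 = 189000 KRW
189000 KRW × 0.000926 = 175.014 SGD
175.014 SGD × 1.07 = 187.26498 CAD
187.26498 CAD × 2.51 = 470.0350998 ILS
Net change: 470.0350998 − 500 = -29.9649002 ILS

-29.965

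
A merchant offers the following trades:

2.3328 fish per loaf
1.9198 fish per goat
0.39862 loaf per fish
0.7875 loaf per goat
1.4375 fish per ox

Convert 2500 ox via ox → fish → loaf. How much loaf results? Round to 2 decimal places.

1432.54

2500 ox × 1.4375 = 3593.75 fish
3593.75 fish × 0.39862 = 1432.540625 loaf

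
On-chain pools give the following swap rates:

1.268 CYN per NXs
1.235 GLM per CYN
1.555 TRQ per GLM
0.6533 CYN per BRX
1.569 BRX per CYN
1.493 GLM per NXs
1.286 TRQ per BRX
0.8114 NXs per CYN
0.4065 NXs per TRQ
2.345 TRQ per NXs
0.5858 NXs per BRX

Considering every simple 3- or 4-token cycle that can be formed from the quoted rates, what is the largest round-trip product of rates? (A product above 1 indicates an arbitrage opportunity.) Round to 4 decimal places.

1.1654

BRX→NXs→CYN→BRX: 0.5858 × 1.268 × 1.569 = 1.16544
BRX→TRQ→NXs→CYN→BRX: 1.286 × 0.4065 × 1.268 × 1.569 = 1.04002
NXs→CYN→GLM→TRQ→NXs: 1.268 × 1.235 × 1.555 × 0.4065 = 0.98987
NXs→GLM→TRQ→NXs: 1.493 × 1.555 × 0.4065 = 0.94374
Maximum is BRX→NXs→CYN→BRX at 1.1654; arbitrage exists.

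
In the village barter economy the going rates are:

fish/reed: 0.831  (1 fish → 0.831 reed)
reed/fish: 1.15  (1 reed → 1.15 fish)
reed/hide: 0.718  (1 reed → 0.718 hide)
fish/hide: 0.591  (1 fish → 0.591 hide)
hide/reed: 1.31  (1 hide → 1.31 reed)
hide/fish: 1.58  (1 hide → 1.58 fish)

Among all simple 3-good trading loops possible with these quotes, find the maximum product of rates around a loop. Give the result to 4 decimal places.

reed→hide→fish→reed: 0.718 × 1.58 × 0.831 = 0.94272
reed→fish→hide→reed: 1.15 × 0.591 × 1.31 = 0.89034
Maximum is reed→hide→fish→reed at 0.9427; no arbitrage — every cycle loses value.

0.9427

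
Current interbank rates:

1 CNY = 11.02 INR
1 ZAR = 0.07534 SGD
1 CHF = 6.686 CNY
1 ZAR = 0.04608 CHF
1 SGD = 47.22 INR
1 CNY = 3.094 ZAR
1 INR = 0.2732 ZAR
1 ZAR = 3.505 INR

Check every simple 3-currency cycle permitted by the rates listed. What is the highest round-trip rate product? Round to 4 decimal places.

0.9719

ZAR→SGD→INR→ZAR: 0.07534 × 47.22 × 0.2732 = 0.97192
ZAR→CHF→CNY→ZAR: 0.04608 × 6.686 × 3.094 = 0.95323
Maximum is ZAR→SGD→INR→ZAR at 0.9719; no arbitrage — every cycle loses value.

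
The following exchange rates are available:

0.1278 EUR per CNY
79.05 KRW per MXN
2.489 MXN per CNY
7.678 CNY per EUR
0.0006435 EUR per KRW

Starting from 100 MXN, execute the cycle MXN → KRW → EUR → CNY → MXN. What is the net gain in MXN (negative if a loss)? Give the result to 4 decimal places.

-2.7872

100 MXN × 79.05 = 7905 KRW
7905 KRW × 0.0006435 = 5.0868675 EUR
5.0868675 EUR × 7.678 = 39.056968665 CNY
39.056968665 CNY × 2.489 = 97.212795007185 MXN
Net change: 97.212795007185 − 100 = -2.787204992815 MXN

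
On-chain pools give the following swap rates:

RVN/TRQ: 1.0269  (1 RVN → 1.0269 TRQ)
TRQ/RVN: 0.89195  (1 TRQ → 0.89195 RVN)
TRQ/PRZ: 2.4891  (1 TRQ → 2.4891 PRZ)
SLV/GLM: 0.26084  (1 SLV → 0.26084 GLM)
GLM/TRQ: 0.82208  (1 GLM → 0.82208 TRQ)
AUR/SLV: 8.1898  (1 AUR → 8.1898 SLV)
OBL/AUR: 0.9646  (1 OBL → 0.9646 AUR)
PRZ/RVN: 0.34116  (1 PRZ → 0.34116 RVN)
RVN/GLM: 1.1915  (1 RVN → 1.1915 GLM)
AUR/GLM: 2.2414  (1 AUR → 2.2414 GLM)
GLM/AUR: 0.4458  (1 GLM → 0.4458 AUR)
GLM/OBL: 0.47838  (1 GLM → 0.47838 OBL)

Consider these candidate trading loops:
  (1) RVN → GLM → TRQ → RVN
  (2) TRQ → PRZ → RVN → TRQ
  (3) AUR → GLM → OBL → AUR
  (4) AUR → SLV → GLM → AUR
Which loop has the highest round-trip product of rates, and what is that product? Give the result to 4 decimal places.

(1) 1.1915 × 0.82208 × 0.89195 = 0.87367
(2) 2.4891 × 0.34116 × 1.0269 = 0.87202
(3) 2.2414 × 0.47838 × 0.9646 = 1.03428
(4) 8.1898 × 0.26084 × 0.4458 = 0.95233
Highest is cycle (3) at 1.0343 (>1, arbitrage).

1.0343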